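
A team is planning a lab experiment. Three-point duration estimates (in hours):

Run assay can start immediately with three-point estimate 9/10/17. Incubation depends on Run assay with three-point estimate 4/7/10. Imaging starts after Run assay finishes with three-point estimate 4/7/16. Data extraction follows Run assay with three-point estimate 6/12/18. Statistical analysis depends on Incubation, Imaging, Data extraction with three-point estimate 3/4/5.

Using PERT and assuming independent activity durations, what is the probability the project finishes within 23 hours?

0.050

te_Run assay = (9 + 4·10 + 17)/6 = 66/6 = 11; σ²_Run assay = ((17−9)/6)² = 1.778
te_Incubation = (4 + 4·7 + 10)/6 = 42/6 = 7; σ²_Incubation = ((10−4)/6)² = 1.000
te_Imaging = (4 + 4·7 + 16)/6 = 48/6 = 8; σ²_Imaging = ((16−4)/6)² = 4.000
te_Data extraction = (6 + 4·12 + 18)/6 = 72/6 = 12; σ²_Data extraction = ((18−6)/6)² = 4.000
te_Statistical analysis = (3 + 4·4 + 5)/6 = 24/6 = 4; σ²_Statistical analysis = ((5−3)/6)² = 0.111

Forward pass:
ES_Run assay = 0; EF_Run assay = 11
ES_Incubation = 11; EF_Incubation = 11+7 = 18
ES_Imaging = 11; EF_Imaging = 11+8 = 19
ES_Data extraction = 11; EF_Data extraction = 11+12 = 23
ES_Statistical analysis = max(EF_Incubation=18, EF_Imaging=19, EF_Data extraction=23) = 23; EF_Statistical analysis = 23+4 = 27
Expected project duration μ = 27 hours. Critical path: Run assay → Data extraction → Statistical analysis.

Variance along critical path = 1.778 + 4.000 + 0.111 = 5.889; σ = √5.889 = 2.427 hours.
Z = (23 − 27) / 2.427 = -1.648
P(T ≤ 23) = Φ(-1.648) ≈ 0.050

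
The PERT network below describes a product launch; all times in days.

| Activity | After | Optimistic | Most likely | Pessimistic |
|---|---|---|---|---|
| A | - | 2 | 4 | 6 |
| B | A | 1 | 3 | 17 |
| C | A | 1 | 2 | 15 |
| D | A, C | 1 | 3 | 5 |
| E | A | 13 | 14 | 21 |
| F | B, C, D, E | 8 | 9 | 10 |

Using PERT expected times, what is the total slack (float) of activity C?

te_A = (2 + 4·4 + 6)/6 = 24/6 = 4
te_B = (1 + 4·3 + 17)/6 = 30/6 = 5
te_C = (1 + 4·2 + 15)/6 = 24/6 = 4
te_D = (1 + 4·3 + 5)/6 = 18/6 = 3
te_E = (13 + 4·14 + 21)/6 = 90/6 = 15
te_F = (8 + 4·9 + 10)/6 = 54/6 = 9

Forward pass:
ES_A = 0; EF_A = 4
ES_B = 4; EF_B = 4+5 = 9
ES_C = 4; EF_C = 4+4 = 8
ES_D = max(EF_A=4, EF_C=8) = 8; EF_D = 8+3 = 11
ES_E = 4; EF_E = 4+15 = 19
ES_F = max(EF_B=9, EF_C=8, EF_D=11, EF_E=19) = 19; EF_F = 19+9 = 28
Expected project duration μ = 28 days. Critical path: A → E → F.

Backward pass:
LF_F = 28; LS_F = 28−9 = 19
LF_E = LS_F = 19; LS_E = 19−15 = 4
LF_D = LS_F = 19; LS_D = 19−3 = 16
LF_C = min(LS_D=16, LS_F=19) = 16; LS_C = 16−4 = 12
LF_B = LS_F = 19; LS_B = 19−5 = 14
LF_A = min(LS_B=14, LS_C=12, LS_D=16, LS_E=4) = 4; LS_A = 4−4 = 0
Slack_C = LS_C − ES_C = 12 − 4 = 8

8 days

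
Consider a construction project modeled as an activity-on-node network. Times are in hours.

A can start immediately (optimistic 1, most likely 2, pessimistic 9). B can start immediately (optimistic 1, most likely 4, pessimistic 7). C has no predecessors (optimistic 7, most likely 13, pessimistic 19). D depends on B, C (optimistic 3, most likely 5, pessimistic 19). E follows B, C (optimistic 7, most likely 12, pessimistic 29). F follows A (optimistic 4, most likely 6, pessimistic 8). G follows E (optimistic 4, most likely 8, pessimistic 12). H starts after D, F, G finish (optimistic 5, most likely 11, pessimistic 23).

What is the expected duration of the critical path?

te_A = (1 + 4·2 + 9)/6 = 18/6 = 3
te_B = (1 + 4·4 + 7)/6 = 24/6 = 4
te_C = (7 + 4·13 + 19)/6 = 78/6 = 13
te_D = (3 + 4·5 + 19)/6 = 42/6 = 7
te_E = (7 + 4·12 + 29)/6 = 84/6 = 14
te_F = (4 + 4·6 + 8)/6 = 36/6 = 6
te_G = (4 + 4·8 + 12)/6 = 48/6 = 8
te_H = (5 + 4·11 + 23)/6 = 72/6 = 12

Forward pass:
ES_A = 0; EF_A = 3
ES_B = 0; EF_B = 4
ES_C = 0; EF_C = 13
ES_D = max(EF_B=4, EF_C=13) = 13; EF_D = 13+7 = 20
ES_E = max(EF_B=4, EF_C=13) = 13; EF_E = 13+14 = 27
ES_F = 3; EF_F = 3+6 = 9
ES_G = 27; EF_G = 27+8 = 35
ES_H = max(EF_D=20, EF_F=9, EF_G=35) = 35; EF_H = 35+12 = 47
Expected project duration μ = 47 hours. Critical path: C → E → G → H.

47 hours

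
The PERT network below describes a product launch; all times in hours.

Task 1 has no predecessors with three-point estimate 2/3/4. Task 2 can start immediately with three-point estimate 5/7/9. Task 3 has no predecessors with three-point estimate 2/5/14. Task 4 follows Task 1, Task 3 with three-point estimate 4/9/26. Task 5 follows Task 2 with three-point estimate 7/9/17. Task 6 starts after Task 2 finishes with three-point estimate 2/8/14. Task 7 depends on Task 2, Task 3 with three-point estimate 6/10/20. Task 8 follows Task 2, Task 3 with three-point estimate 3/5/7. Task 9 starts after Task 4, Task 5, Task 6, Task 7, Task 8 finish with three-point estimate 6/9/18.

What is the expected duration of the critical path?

28 hours

te_Task 1 = (2 + 4·3 + 4)/6 = 18/6 = 3
te_Task 2 = (5 + 4·7 + 9)/6 = 42/6 = 7
te_Task 3 = (2 + 4·5 + 14)/6 = 36/6 = 6
te_Task 4 = (4 + 4·9 + 26)/6 = 66/6 = 11
te_Task 5 = (7 + 4·9 + 17)/6 = 60/6 = 10
te_Task 6 = (2 + 4·8 + 14)/6 = 48/6 = 8
te_Task 7 = (6 + 4·10 + 20)/6 = 66/6 = 11
te_Task 8 = (3 + 4·5 + 7)/6 = 30/6 = 5
te_Task 9 = (6 + 4·9 + 18)/6 = 60/6 = 10

Forward pass:
ES_Task 1 = 0; EF_Task 1 = 3
ES_Task 2 = 0; EF_Task 2 = 7
ES_Task 3 = 0; EF_Task 3 = 6
ES_Task 4 = max(EF_Task 1=3, EF_Task 3=6) = 6; EF_Task 4 = 6+11 = 17
ES_Task 5 = 7; EF_Task 5 = 7+10 = 17
ES_Task 6 = 7; EF_Task 6 = 7+8 = 15
ES_Task 7 = max(EF_Task 2=7, EF_Task 3=6) = 7; EF_Task 7 = 7+11 = 18
ES_Task 8 = max(EF_Task 2=7, EF_Task 3=6) = 7; EF_Task 8 = 7+5 = 12
ES_Task 9 = max(EF_Task 4=17, EF_Task 5=17, EF_Task 6=15, EF_Task 7=18, EF_Task 8=12) = 18; EF_Task 9 = 18+10 = 28
Expected project duration μ = 28 hours. Critical path: Task 2 → Task 7 → Task 9.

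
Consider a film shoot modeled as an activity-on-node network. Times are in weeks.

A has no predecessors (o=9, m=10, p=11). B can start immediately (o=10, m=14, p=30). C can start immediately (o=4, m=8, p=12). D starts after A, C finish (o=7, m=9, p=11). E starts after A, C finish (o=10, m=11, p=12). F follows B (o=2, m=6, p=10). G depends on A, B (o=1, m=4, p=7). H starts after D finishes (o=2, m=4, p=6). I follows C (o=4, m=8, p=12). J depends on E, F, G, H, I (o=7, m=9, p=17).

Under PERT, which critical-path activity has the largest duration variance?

te_A = (9 + 4·10 + 11)/6 = 60/6 = 10; σ²_A = ((11−9)/6)² = 0.111
te_B = (10 + 4·14 + 30)/6 = 96/6 = 16; σ²_B = ((30−10)/6)² = 11.111
te_C = (4 + 4·8 + 12)/6 = 48/6 = 8; σ²_C = ((12−4)/6)² = 1.778
te_D = (7 + 4·9 + 11)/6 = 54/6 = 9; σ²_D = ((11−7)/6)² = 0.444
te_E = (10 + 4·11 + 12)/6 = 66/6 = 11; σ²_E = ((12−10)/6)² = 0.111
te_F = (2 + 4·6 + 10)/6 = 36/6 = 6; σ²_F = ((10−2)/6)² = 1.778
te_G = (1 + 4·4 + 7)/6 = 24/6 = 4; σ²_G = ((7−1)/6)² = 1.000
te_H = (2 + 4·4 + 6)/6 = 24/6 = 4; σ²_H = ((6−2)/6)² = 0.444
te_I = (4 + 4·8 + 12)/6 = 48/6 = 8; σ²_I = ((12−4)/6)² = 1.778
te_J = (7 + 4·9 + 17)/6 = 60/6 = 10; σ²_J = ((17−7)/6)² = 2.778

Forward pass:
ES_A = 0; EF_A = 10
ES_B = 0; EF_B = 16
ES_C = 0; EF_C = 8
ES_D = max(EF_A=10, EF_C=8) = 10; EF_D = 10+9 = 19
ES_E = max(EF_A=10, EF_C=8) = 10; EF_E = 10+11 = 21
ES_F = 16; EF_F = 16+6 = 22
ES_G = max(EF_A=10, EF_B=16) = 16; EF_G = 16+4 = 20
ES_H = 19; EF_H = 19+4 = 23
ES_I = 8; EF_I = 8+8 = 16
ES_J = max(EF_E=21, EF_F=22, EF_G=20, EF_H=23, EF_I=16) = 23; EF_J = 23+10 = 33
Expected project duration μ = 33 weeks. Critical path: A → D → H → J.

Variances on critical path: σ²_A=0.111, σ²_D=0.444, σ²_H=0.444, σ²_J=2.778.
Largest is σ²_J = 2.778.

J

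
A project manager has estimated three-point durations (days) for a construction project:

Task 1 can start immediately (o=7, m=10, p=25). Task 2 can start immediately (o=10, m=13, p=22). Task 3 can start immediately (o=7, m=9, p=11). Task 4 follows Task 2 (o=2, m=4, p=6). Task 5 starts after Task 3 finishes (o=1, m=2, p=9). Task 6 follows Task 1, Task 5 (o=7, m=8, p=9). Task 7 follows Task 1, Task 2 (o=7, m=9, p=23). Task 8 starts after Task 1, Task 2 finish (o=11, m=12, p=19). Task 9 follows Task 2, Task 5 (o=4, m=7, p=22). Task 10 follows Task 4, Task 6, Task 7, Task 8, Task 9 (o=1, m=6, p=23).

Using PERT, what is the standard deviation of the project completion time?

4.38 days

te_Task 1 = (7 + 4·10 + 25)/6 = 72/6 = 12; σ²_Task 1 = ((25−7)/6)² = 9.000
te_Task 2 = (10 + 4·13 + 22)/6 = 84/6 = 14; σ²_Task 2 = ((22−10)/6)² = 4.000
te_Task 3 = (7 + 4·9 + 11)/6 = 54/6 = 9; σ²_Task 3 = ((11−7)/6)² = 0.444
te_Task 4 = (2 + 4·4 + 6)/6 = 24/6 = 4; σ²_Task 4 = ((6−2)/6)² = 0.444
te_Task 5 = (1 + 4·2 + 9)/6 = 18/6 = 3; σ²_Task 5 = ((9−1)/6)² = 1.778
te_Task 6 = (7 + 4·8 + 9)/6 = 48/6 = 8; σ²_Task 6 = ((9−7)/6)² = 0.111
te_Task 7 = (7 + 4·9 + 23)/6 = 66/6 = 11; σ²_Task 7 = ((23−7)/6)² = 7.111
te_Task 8 = (11 + 4·12 + 19)/6 = 78/6 = 13; σ²_Task 8 = ((19−11)/6)² = 1.778
te_Task 9 = (4 + 4·7 + 22)/6 = 54/6 = 9; σ²_Task 9 = ((22−4)/6)² = 9.000
te_Task 10 = (1 + 4·6 + 23)/6 = 48/6 = 8; σ²_Task 10 = ((23−1)/6)² = 13.444

Forward pass:
ES_Task 1 = 0; EF_Task 1 = 12
ES_Task 2 = 0; EF_Task 2 = 14
ES_Task 3 = 0; EF_Task 3 = 9
ES_Task 4 = 14; EF_Task 4 = 14+4 = 18
ES_Task 5 = 9; EF_Task 5 = 9+3 = 12
ES_Task 6 = max(EF_Task 1=12, EF_Task 5=12) = 12; EF_Task 6 = 12+8 = 20
ES_Task 7 = max(EF_Task 1=12, EF_Task 2=14) = 14; EF_Task 7 = 14+11 = 25
ES_Task 8 = max(EF_Task 1=12, EF_Task 2=14) = 14; EF_Task 8 = 14+13 = 27
ES_Task 9 = max(EF_Task 2=14, EF_Task 5=12) = 14; EF_Task 9 = 14+9 = 23
ES_Task 10 = max(EF_Task 4=18, EF_Task 6=20, EF_Task 7=25, EF_Task 8=27, EF_Task 9=23) = 27; EF_Task 10 = 27+8 = 35
Expected project duration μ = 35 days. Critical path: Task 2 → Task 8 → Task 10.

Variance along critical path = 4.000 + 1.778 + 13.444 = 19.222
σ = √19.222 = 4.384 days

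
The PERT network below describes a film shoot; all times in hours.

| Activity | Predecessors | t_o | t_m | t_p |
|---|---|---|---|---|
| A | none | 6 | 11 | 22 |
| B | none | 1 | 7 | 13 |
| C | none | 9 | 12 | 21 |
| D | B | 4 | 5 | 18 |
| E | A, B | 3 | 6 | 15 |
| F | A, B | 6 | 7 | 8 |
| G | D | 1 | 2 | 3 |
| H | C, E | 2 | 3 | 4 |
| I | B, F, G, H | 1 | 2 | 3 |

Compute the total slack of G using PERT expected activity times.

6 hours

te_A = (6 + 4·11 + 22)/6 = 72/6 = 12
te_B = (1 + 4·7 + 13)/6 = 42/6 = 7
te_C = (9 + 4·12 + 21)/6 = 78/6 = 13
te_D = (4 + 4·5 + 18)/6 = 42/6 = 7
te_E = (3 + 4·6 + 15)/6 = 42/6 = 7
te_F = (6 + 4·7 + 8)/6 = 42/6 = 7
te_G = (1 + 4·2 + 3)/6 = 12/6 = 2
te_H = (2 + 4·3 + 4)/6 = 18/6 = 3
te_I = (1 + 4·2 + 3)/6 = 12/6 = 2

Forward pass:
ES_A = 0; EF_A = 12
ES_B = 0; EF_B = 7
ES_C = 0; EF_C = 13
ES_D = 7; EF_D = 7+7 = 14
ES_E = max(EF_A=12, EF_B=7) = 12; EF_E = 12+7 = 19
ES_F = max(EF_A=12, EF_B=7) = 12; EF_F = 12+7 = 19
ES_G = 14; EF_G = 14+2 = 16
ES_H = max(EF_C=13, EF_E=19) = 19; EF_H = 19+3 = 22
ES_I = max(EF_B=7, EF_F=19, EF_G=16, EF_H=22) = 22; EF_I = 22+2 = 24
Expected project duration μ = 24 hours. Critical path: A → E → H → I.

Backward pass:
LF_I = 24; LS_I = 24−2 = 22
LF_H = LS_I = 22; LS_H = 22−3 = 19
LF_G = LS_I = 22; LS_G = 22−2 = 20
LF_F = LS_I = 22; LS_F = 22−7 = 15
LF_E = LS_H = 19; LS_E = 19−7 = 12
LF_D = LS_G = 20; LS_D = 20−7 = 13
LF_C = LS_H = 19; LS_C = 19−13 = 6
LF_B = min(LS_D=13, LS_E=12, LS_F=15, LS_I=22) = 12; LS_B = 12−7 = 5
LF_A = min(LS_E=12, LS_F=15) = 12; LS_A = 12−12 = 0
Slack_G = LS_G − ES_G = 20 − 14 = 6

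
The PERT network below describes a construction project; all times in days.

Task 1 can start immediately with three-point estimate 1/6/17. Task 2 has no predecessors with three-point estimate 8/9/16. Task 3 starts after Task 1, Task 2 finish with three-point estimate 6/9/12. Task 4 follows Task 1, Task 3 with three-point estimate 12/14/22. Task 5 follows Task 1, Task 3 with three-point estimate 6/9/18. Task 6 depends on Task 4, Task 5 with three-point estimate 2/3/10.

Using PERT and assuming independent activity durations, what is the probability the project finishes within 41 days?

te_Task 1 = (1 + 4·6 + 17)/6 = 42/6 = 7; σ²_Task 1 = ((17−1)/6)² = 7.111
te_Task 2 = (8 + 4·9 + 16)/6 = 60/6 = 10; σ²_Task 2 = ((16−8)/6)² = 1.778
te_Task 3 = (6 + 4·9 + 12)/6 = 54/6 = 9; σ²_Task 3 = ((12−6)/6)² = 1.000
te_Task 4 = (12 + 4·14 + 22)/6 = 90/6 = 15; σ²_Task 4 = ((22−12)/6)² = 2.778
te_Task 5 = (6 + 4·9 + 18)/6 = 60/6 = 10; σ²_Task 5 = ((18−6)/6)² = 4.000
te_Task 6 = (2 + 4·3 + 10)/6 = 24/6 = 4; σ²_Task 6 = ((10−2)/6)² = 1.778

Forward pass:
ES_Task 1 = 0; EF_Task 1 = 7
ES_Task 2 = 0; EF_Task 2 = 10
ES_Task 3 = max(EF_Task 1=7, EF_Task 2=10) = 10; EF_Task 3 = 10+9 = 19
ES_Task 4 = max(EF_Task 1=7, EF_Task 3=19) = 19; EF_Task 4 = 19+15 = 34
ES_Task 5 = max(EF_Task 1=7, EF_Task 3=19) = 19; EF_Task 5 = 19+10 = 29
ES_Task 6 = max(EF_Task 4=34, EF_Task 5=29) = 34; EF_Task 6 = 34+4 = 38
Expected project duration μ = 38 days. Critical path: Task 2 → Task 3 → Task 4 → Task 6.

Variance along critical path = 1.778 + 1.000 + 2.778 + 1.778 = 7.333; σ = √7.333 = 2.708 days.
Z = (41 − 38) / 2.708 = 1.108
P(T ≤ 41) = Φ(1.108) ≈ 0.866

0.866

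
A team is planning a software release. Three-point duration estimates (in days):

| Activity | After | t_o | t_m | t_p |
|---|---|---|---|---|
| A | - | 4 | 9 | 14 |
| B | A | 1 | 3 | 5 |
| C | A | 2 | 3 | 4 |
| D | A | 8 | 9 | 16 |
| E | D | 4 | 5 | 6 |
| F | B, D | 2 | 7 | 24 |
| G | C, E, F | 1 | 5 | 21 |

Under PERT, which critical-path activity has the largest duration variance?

F

te_A = (4 + 4·9 + 14)/6 = 54/6 = 9; σ²_A = ((14−4)/6)² = 2.778
te_B = (1 + 4·3 + 5)/6 = 18/6 = 3; σ²_B = ((5−1)/6)² = 0.444
te_C = (2 + 4·3 + 4)/6 = 18/6 = 3; σ²_C = ((4−2)/6)² = 0.111
te_D = (8 + 4·9 + 16)/6 = 60/6 = 10; σ²_D = ((16−8)/6)² = 1.778
te_E = (4 + 4·5 + 6)/6 = 30/6 = 5; σ²_E = ((6−4)/6)² = 0.111
te_F = (2 + 4·7 + 24)/6 = 54/6 = 9; σ²_F = ((24−2)/6)² = 13.444
te_G = (1 + 4·5 + 21)/6 = 42/6 = 7; σ²_G = ((21−1)/6)² = 11.111

Forward pass:
ES_A = 0; EF_A = 9
ES_B = 9; EF_B = 9+3 = 12
ES_C = 9; EF_C = 9+3 = 12
ES_D = 9; EF_D = 9+10 = 19
ES_E = 19; EF_E = 19+5 = 24
ES_F = max(EF_B=12, EF_D=19) = 19; EF_F = 19+9 = 28
ES_G = max(EF_C=12, EF_E=24, EF_F=28) = 28; EF_G = 28+7 = 35
Expected project duration μ = 35 days. Critical path: A → D → F → G.

Variances on critical path: σ²_A=2.778, σ²_D=1.778, σ²_F=13.444, σ²_G=11.111.
Largest is σ²_F = 13.444.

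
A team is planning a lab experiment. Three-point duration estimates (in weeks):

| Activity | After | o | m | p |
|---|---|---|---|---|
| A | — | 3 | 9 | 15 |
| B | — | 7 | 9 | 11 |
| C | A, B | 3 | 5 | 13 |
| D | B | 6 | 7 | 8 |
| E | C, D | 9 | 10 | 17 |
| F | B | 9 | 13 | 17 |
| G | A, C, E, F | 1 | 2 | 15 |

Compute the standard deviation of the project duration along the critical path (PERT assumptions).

te_A = (3 + 4·9 + 15)/6 = 54/6 = 9; σ²_A = ((15−3)/6)² = 4.000
te_B = (7 + 4·9 + 11)/6 = 54/6 = 9; σ²_B = ((11−7)/6)² = 0.444
te_C = (3 + 4·5 + 13)/6 = 36/6 = 6; σ²_C = ((13−3)/6)² = 2.778
te_D = (6 + 4·7 + 8)/6 = 42/6 = 7; σ²_D = ((8−6)/6)² = 0.111
te_E = (9 + 4·10 + 17)/6 = 66/6 = 11; σ²_E = ((17−9)/6)² = 1.778
te_F = (9 + 4·13 + 17)/6 = 78/6 = 13; σ²_F = ((17−9)/6)² = 1.778
te_G = (1 + 4·2 + 15)/6 = 24/6 = 4; σ²_G = ((15−1)/6)² = 5.444

Forward pass:
ES_A = 0; EF_A = 9
ES_B = 0; EF_B = 9
ES_C = max(EF_A=9, EF_B=9) = 9; EF_C = 9+6 = 15
ES_D = 9; EF_D = 9+7 = 16
ES_E = max(EF_C=15, EF_D=16) = 16; EF_E = 16+11 = 27
ES_F = 9; EF_F = 9+13 = 22
ES_G = max(EF_A=9, EF_C=15, EF_E=27, EF_F=22) = 27; EF_G = 27+4 = 31
Expected project duration μ = 31 weeks. Critical path: B → D → E → G.

Variance along critical path = 0.444 + 0.111 + 1.778 + 5.444 = 7.778
σ = √7.778 = 2.789 weeks

2.79 weeks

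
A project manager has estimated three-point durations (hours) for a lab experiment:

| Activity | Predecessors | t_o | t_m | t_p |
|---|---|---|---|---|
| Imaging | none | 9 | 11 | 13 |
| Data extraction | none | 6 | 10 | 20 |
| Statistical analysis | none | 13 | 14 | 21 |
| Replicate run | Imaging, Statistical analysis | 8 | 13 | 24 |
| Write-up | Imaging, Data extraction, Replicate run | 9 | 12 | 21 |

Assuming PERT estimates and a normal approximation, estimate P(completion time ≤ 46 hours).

te_Imaging = (9 + 4·11 + 13)/6 = 66/6 = 11; σ²_Imaging = ((13−9)/6)² = 0.444
te_Data extraction = (6 + 4·10 + 20)/6 = 66/6 = 11; σ²_Data extraction = ((20−6)/6)² = 5.444
te_Statistical analysis = (13 + 4·14 + 21)/6 = 90/6 = 15; σ²_Statistical analysis = ((21−13)/6)² = 1.778
te_Replicate run = (8 + 4·13 + 24)/6 = 84/6 = 14; σ²_Replicate run = ((24−8)/6)² = 7.111
te_Write-up = (9 + 4·12 + 21)/6 = 78/6 = 13; σ²_Write-up = ((21−9)/6)² = 4.000

Forward pass:
ES_Imaging = 0; EF_Imaging = 11
ES_Data extraction = 0; EF_Data extraction = 11
ES_Statistical analysis = 0; EF_Statistical analysis = 15
ES_Replicate run = max(EF_Imaging=11, EF_Statistical analysis=15) = 15; EF_Replicate run = 15+14 = 29
ES_Write-up = max(EF_Imaging=11, EF_Data extraction=11, EF_Replicate run=29) = 29; EF_Write-up = 29+13 = 42
Expected project duration μ = 42 hours. Critical path: Statistical analysis → Replicate run → Write-up.

Variance along critical path = 1.778 + 7.111 + 4.000 = 12.889; σ = √12.889 = 3.590 hours.
Z = (46 − 42) / 3.590 = 1.114
P(T ≤ 46) = Φ(1.114) ≈ 0.867

0.867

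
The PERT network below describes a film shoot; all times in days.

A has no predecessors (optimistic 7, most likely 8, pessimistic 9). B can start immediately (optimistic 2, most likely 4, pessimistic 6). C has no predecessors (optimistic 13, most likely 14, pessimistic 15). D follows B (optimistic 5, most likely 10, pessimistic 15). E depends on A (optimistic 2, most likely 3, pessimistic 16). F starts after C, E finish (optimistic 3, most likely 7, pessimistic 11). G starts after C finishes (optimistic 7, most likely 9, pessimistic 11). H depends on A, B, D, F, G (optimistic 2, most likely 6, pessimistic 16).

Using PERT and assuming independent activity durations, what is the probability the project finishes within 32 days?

te_A = (7 + 4·8 + 9)/6 = 48/6 = 8; σ²_A = ((9−7)/6)² = 0.111
te_B = (2 + 4·4 + 6)/6 = 24/6 = 4; σ²_B = ((6−2)/6)² = 0.444
te_C = (13 + 4·14 + 15)/6 = 84/6 = 14; σ²_C = ((15−13)/6)² = 0.111
te_D = (5 + 4·10 + 15)/6 = 60/6 = 10; σ²_D = ((15−5)/6)² = 2.778
te_E = (2 + 4·3 + 16)/6 = 30/6 = 5; σ²_E = ((16−2)/6)² = 5.444
te_F = (3 + 4·7 + 11)/6 = 42/6 = 7; σ²_F = ((11−3)/6)² = 1.778
te_G = (7 + 4·9 + 11)/6 = 54/6 = 9; σ²_G = ((11−7)/6)² = 0.444
te_H = (2 + 4·6 + 16)/6 = 42/6 = 7; σ²_H = ((16−2)/6)² = 5.444

Forward pass:
ES_A = 0; EF_A = 8
ES_B = 0; EF_B = 4
ES_C = 0; EF_C = 14
ES_D = 4; EF_D = 4+10 = 14
ES_E = 8; EF_E = 8+5 = 13
ES_F = max(EF_C=14, EF_E=13) = 14; EF_F = 14+7 = 21
ES_G = 14; EF_G = 14+9 = 23
ES_H = max(EF_A=8, EF_B=4, EF_D=14, EF_F=21, EF_G=23) = 23; EF_H = 23+7 = 30
Expected project duration μ = 30 days. Critical path: C → G → H.

Variance along critical path = 0.111 + 0.444 + 5.444 = 6.000; σ = √6.000 = 2.449 days.
Z = (32 − 30) / 2.449 = 0.816
P(T ≤ 32) = Φ(0.816) ≈ 0.793

0.793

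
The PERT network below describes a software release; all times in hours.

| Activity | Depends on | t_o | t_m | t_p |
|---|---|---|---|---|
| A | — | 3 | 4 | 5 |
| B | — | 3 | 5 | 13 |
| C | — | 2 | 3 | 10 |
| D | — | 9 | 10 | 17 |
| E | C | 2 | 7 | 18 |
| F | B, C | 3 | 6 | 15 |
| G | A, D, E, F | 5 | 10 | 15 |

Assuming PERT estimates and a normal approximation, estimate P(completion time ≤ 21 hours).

0.259

te_A = (3 + 4·4 + 5)/6 = 24/6 = 4; σ²_A = ((5−3)/6)² = 0.111
te_B = (3 + 4·5 + 13)/6 = 36/6 = 6; σ²_B = ((13−3)/6)² = 2.778
te_C = (2 + 4·3 + 10)/6 = 24/6 = 4; σ²_C = ((10−2)/6)² = 1.778
te_D = (9 + 4·10 + 17)/6 = 66/6 = 11; σ²_D = ((17−9)/6)² = 1.778
te_E = (2 + 4·7 + 18)/6 = 48/6 = 8; σ²_E = ((18−2)/6)² = 7.111
te_F = (3 + 4·6 + 15)/6 = 42/6 = 7; σ²_F = ((15−3)/6)² = 4.000
te_G = (5 + 4·10 + 15)/6 = 60/6 = 10; σ²_G = ((15−5)/6)² = 2.778

Forward pass:
ES_A = 0; EF_A = 4
ES_B = 0; EF_B = 6
ES_C = 0; EF_C = 4
ES_D = 0; EF_D = 11
ES_E = 4; EF_E = 4+8 = 12
ES_F = max(EF_B=6, EF_C=4) = 6; EF_F = 6+7 = 13
ES_G = max(EF_A=4, EF_D=11, EF_E=12, EF_F=13) = 13; EF_G = 13+10 = 23
Expected project duration μ = 23 hours. Critical path: B → F → G.

Variance along critical path = 2.778 + 4.000 + 2.778 = 9.556; σ = √9.556 = 3.091 hours.
Z = (21 − 23) / 3.091 = -0.647
P(T ≤ 21) = Φ(-0.647) ≈ 0.259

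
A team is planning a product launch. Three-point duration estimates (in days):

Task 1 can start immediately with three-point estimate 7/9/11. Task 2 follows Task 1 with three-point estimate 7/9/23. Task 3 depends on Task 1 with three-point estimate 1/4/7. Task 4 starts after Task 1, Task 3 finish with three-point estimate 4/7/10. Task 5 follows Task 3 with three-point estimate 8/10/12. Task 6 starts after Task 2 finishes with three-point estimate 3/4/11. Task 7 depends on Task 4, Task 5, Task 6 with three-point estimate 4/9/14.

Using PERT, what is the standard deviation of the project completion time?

te_Task 1 = (7 + 4·9 + 11)/6 = 54/6 = 9; σ²_Task 1 = ((11−7)/6)² = 0.444
te_Task 2 = (7 + 4·9 + 23)/6 = 66/6 = 11; σ²_Task 2 = ((23−7)/6)² = 7.111
te_Task 3 = (1 + 4·4 + 7)/6 = 24/6 = 4; σ²_Task 3 = ((7−1)/6)² = 1.000
te_Task 4 = (4 + 4·7 + 10)/6 = 42/6 = 7; σ²_Task 4 = ((10−4)/6)² = 1.000
te_Task 5 = (8 + 4·10 + 12)/6 = 60/6 = 10; σ²_Task 5 = ((12−8)/6)² = 0.444
te_Task 6 = (3 + 4·4 + 11)/6 = 30/6 = 5; σ²_Task 6 = ((11−3)/6)² = 1.778
te_Task 7 = (4 + 4·9 + 14)/6 = 54/6 = 9; σ²_Task 7 = ((14−4)/6)² = 2.778

Forward pass:
ES_Task 1 = 0; EF_Task 1 = 9
ES_Task 2 = 9; EF_Task 2 = 9+11 = 20
ES_Task 3 = 9; EF_Task 3 = 9+4 = 13
ES_Task 4 = max(EF_Task 1=9, EF_Task 3=13) = 13; EF_Task 4 = 13+7 = 20
ES_Task 5 = 13; EF_Task 5 = 13+10 = 23
ES_Task 6 = 20; EF_Task 6 = 20+5 = 25
ES_Task 7 = max(EF_Task 4=20, EF_Task 5=23, EF_Task 6=25) = 25; EF_Task 7 = 25+9 = 34
Expected project duration μ = 34 days. Critical path: Task 1 → Task 2 → Task 6 → Task 7.

Variance along critical path = 0.444 + 7.111 + 1.778 + 2.778 = 12.111
σ = √12.111 = 3.480 days

3.48 days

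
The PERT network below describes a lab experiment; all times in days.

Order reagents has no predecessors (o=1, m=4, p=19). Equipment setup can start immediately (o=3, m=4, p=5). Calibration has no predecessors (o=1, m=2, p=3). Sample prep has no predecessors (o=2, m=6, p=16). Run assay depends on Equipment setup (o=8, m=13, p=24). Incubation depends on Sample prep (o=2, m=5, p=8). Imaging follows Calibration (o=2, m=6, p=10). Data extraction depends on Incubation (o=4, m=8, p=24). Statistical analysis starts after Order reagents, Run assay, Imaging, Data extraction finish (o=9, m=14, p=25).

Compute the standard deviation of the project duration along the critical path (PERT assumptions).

4.97 days

te_Order reagents = (1 + 4·4 + 19)/6 = 36/6 = 6; σ²_Order reagents = ((19−1)/6)² = 9.000
te_Equipment setup = (3 + 4·4 + 5)/6 = 24/6 = 4; σ²_Equipment setup = ((5−3)/6)² = 0.111
te_Calibration = (1 + 4·2 + 3)/6 = 12/6 = 2; σ²_Calibration = ((3−1)/6)² = 0.111
te_Sample prep = (2 + 4·6 + 16)/6 = 42/6 = 7; σ²_Sample prep = ((16−2)/6)² = 5.444
te_Run assay = (8 + 4·13 + 24)/6 = 84/6 = 14; σ²_Run assay = ((24−8)/6)² = 7.111
te_Incubation = (2 + 4·5 + 8)/6 = 30/6 = 5; σ²_Incubation = ((8−2)/6)² = 1.000
te_Imaging = (2 + 4·6 + 10)/6 = 36/6 = 6; σ²_Imaging = ((10−2)/6)² = 1.778
te_Data extraction = (4 + 4·8 + 24)/6 = 60/6 = 10; σ²_Data extraction = ((24−4)/6)² = 11.111
te_Statistical analysis = (9 + 4·14 + 25)/6 = 90/6 = 15; σ²_Statistical analysis = ((25−9)/6)² = 7.111

Forward pass:
ES_Order reagents = 0; EF_Order reagents = 6
ES_Equipment setup = 0; EF_Equipment setup = 4
ES_Calibration = 0; EF_Calibration = 2
ES_Sample prep = 0; EF_Sample prep = 7
ES_Run assay = 4; EF_Run assay = 4+14 = 18
ES_Incubation = 7; EF_Incubation = 7+5 = 12
ES_Imaging = 2; EF_Imaging = 2+6 = 8
ES_Data extraction = 12; EF_Data extraction = 12+10 = 22
ES_Statistical analysis = max(EF_Order reagents=6, EF_Run assay=18, EF_Imaging=8, EF_Data extraction=22) = 22; EF_Statistical analysis = 22+15 = 37
Expected project duration μ = 37 days. Critical path: Sample prep → Incubation → Data extraction → Statistical analysis.

Variance along critical path = 5.444 + 1.000 + 11.111 + 7.111 = 24.667
σ = √24.667 = 4.967 days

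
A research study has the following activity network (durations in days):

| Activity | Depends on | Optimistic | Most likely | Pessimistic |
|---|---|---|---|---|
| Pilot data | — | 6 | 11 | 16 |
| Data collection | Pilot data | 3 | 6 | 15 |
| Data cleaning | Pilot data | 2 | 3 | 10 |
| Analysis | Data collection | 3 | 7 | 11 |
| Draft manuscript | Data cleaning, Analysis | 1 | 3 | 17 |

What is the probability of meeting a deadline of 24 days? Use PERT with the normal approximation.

te_Pilot data = (6 + 4·11 + 16)/6 = 66/6 = 11; σ²_Pilot data = ((16−6)/6)² = 2.778
te_Data collection = (3 + 4·6 + 15)/6 = 42/6 = 7; σ²_Data collection = ((15−3)/6)² = 4.000
te_Data cleaning = (2 + 4·3 + 10)/6 = 24/6 = 4; σ²_Data cleaning = ((10−2)/6)² = 1.778
te_Analysis = (3 + 4·7 + 11)/6 = 42/6 = 7; σ²_Analysis = ((11−3)/6)² = 1.778
te_Draft manuscript = (1 + 4·3 + 17)/6 = 30/6 = 5; σ²_Draft manuscript = ((17−1)/6)² = 7.111

Forward pass:
ES_Pilot data = 0; EF_Pilot data = 11
ES_Data collection = 11; EF_Data collection = 11+7 = 18
ES_Data cleaning = 11; EF_Data cleaning = 11+4 = 15
ES_Analysis = 18; EF_Analysis = 18+7 = 25
ES_Draft manuscript = max(EF_Data cleaning=15, EF_Analysis=25) = 25; EF_Draft manuscript = 25+5 = 30
Expected project duration μ = 30 days. Critical path: Pilot data → Data collection → Analysis → Draft manuscript.

Variance along critical path = 2.778 + 4.000 + 1.778 + 7.111 = 15.667; σ = √15.667 = 3.958 days.
Z = (24 − 30) / 3.958 = -1.516
P(T ≤ 24) = Φ(-1.516) ≈ 0.065

0.065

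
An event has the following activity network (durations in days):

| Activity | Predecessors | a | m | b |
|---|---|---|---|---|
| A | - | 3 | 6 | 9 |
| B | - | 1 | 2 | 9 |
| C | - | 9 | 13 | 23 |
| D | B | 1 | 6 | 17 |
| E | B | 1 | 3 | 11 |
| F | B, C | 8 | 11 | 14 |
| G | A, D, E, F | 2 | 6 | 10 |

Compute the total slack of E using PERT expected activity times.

18 days

te_A = (3 + 4·6 + 9)/6 = 36/6 = 6
te_B = (1 + 4·2 + 9)/6 = 18/6 = 3
te_C = (9 + 4·13 + 23)/6 = 84/6 = 14
te_D = (1 + 4·6 + 17)/6 = 42/6 = 7
te_E = (1 + 4·3 + 11)/6 = 24/6 = 4
te_F = (8 + 4·11 + 14)/6 = 66/6 = 11
te_G = (2 + 4·6 + 10)/6 = 36/6 = 6

Forward pass:
ES_A = 0; EF_A = 6
ES_B = 0; EF_B = 3
ES_C = 0; EF_C = 14
ES_D = 3; EF_D = 3+7 = 10
ES_E = 3; EF_E = 3+4 = 7
ES_F = max(EF_B=3, EF_C=14) = 14; EF_F = 14+11 = 25
ES_G = max(EF_A=6, EF_D=10, EF_E=7, EF_F=25) = 25; EF_G = 25+6 = 31
Expected project duration μ = 31 days. Critical path: C → F → G.

Backward pass:
LF_G = 31; LS_G = 31−6 = 25
LF_F = LS_G = 25; LS_F = 25−11 = 14
LF_E = LS_G = 25; LS_E = 25−4 = 21
LF_D = LS_G = 25; LS_D = 25−7 = 18
LF_C = LS_F = 14; LS_C = 14−14 = 0
LF_B = min(LS_D=18, LS_E=21, LS_F=14) = 14; LS_B = 14−3 = 11
LF_A = LS_G = 25; LS_A = 25−6 = 19
Slack_E = LS_E − ES_E = 21 − 3 = 18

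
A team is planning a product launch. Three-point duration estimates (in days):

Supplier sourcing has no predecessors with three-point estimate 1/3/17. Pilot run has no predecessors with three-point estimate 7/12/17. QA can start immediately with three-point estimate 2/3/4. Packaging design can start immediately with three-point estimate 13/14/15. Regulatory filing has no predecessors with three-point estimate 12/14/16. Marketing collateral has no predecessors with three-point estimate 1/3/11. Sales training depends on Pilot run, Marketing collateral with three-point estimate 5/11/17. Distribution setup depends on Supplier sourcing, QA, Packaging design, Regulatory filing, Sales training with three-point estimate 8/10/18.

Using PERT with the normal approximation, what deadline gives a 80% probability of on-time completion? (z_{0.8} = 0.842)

36.6 days

te_Supplier sourcing = (1 + 4·3 + 17)/6 = 30/6 = 5; σ²_Supplier sourcing = ((17−1)/6)² = 7.111
te_Pilot run = (7 + 4·12 + 17)/6 = 72/6 = 12; σ²_Pilot run = ((17−7)/6)² = 2.778
te_QA = (2 + 4·3 + 4)/6 = 18/6 = 3; σ²_QA = ((4−2)/6)² = 0.111
te_Packaging design = (13 + 4·14 + 15)/6 = 84/6 = 14; σ²_Packaging design = ((15−13)/6)² = 0.111
te_Regulatory filing = (12 + 4·14 + 16)/6 = 84/6 = 14; σ²_Regulatory filing = ((16−12)/6)² = 0.444
te_Marketing collateral = (1 + 4·3 + 11)/6 = 24/6 = 4; σ²_Marketing collateral = ((11−1)/6)² = 2.778
te_Sales training = (5 + 4·11 + 17)/6 = 66/6 = 11; σ²_Sales training = ((17−5)/6)² = 4.000
te_Distribution setup = (8 + 4·10 + 18)/6 = 66/6 = 11; σ²_Distribution setup = ((18−8)/6)² = 2.778

Forward pass:
ES_Supplier sourcing = 0; EF_Supplier sourcing = 5
ES_Pilot run = 0; EF_Pilot run = 12
ES_QA = 0; EF_QA = 3
ES_Packaging design = 0; EF_Packaging design = 14
ES_Regulatory filing = 0; EF_Regulatory filing = 14
ES_Marketing collateral = 0; EF_Marketing collateral = 4
ES_Sales training = max(EF_Pilot run=12, EF_Marketing collateral=4) = 12; EF_Sales training = 12+11 = 23
ES_Distribution setup = max(EF_Supplier sourcing=5, EF_QA=3, EF_Packaging design=14, EF_Regulatory filing=14, EF_Sales training=23) = 23; EF_Distribution setup = 23+11 = 34
Expected project duration μ = 34 days. Critical path: Pilot run → Sales training → Distribution setup.

Variance along critical path = 2.778 + 4.000 + 2.778 = 9.556; σ = 3.091 days.
D = μ + z·σ = 34 + 0.842·3.091 = 36.6 days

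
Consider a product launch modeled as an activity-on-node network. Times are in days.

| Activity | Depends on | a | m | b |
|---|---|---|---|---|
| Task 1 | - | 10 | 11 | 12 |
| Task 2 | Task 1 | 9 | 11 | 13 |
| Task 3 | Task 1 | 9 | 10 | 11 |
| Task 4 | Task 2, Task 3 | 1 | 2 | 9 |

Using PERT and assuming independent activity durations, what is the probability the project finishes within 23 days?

te_Task 1 = (10 + 4·11 + 12)/6 = 66/6 = 11; σ²_Task 1 = ((12−10)/6)² = 0.111
te_Task 2 = (9 + 4·11 + 13)/6 = 66/6 = 11; σ²_Task 2 = ((13−9)/6)² = 0.444
te_Task 3 = (9 + 4·10 + 11)/6 = 60/6 = 10; σ²_Task 3 = ((11−9)/6)² = 0.111
te_Task 4 = (1 + 4·2 + 9)/6 = 18/6 = 3; σ²_Task 4 = ((9−1)/6)² = 1.778

Forward pass:
ES_Task 1 = 0; EF_Task 1 = 11
ES_Task 2 = 11; EF_Task 2 = 11+11 = 22
ES_Task 3 = 11; EF_Task 3 = 11+10 = 21
ES_Task 4 = max(EF_Task 2=22, EF_Task 3=21) = 22; EF_Task 4 = 22+3 = 25
Expected project duration μ = 25 days. Critical path: Task 1 → Task 2 → Task 4.

Variance along critical path = 0.111 + 0.444 + 1.778 = 2.333; σ = √2.333 = 1.528 days.
Z = (23 − 25) / 1.528 = -1.309
P(T ≤ 23) = Φ(-1.309) ≈ 0.095

0.095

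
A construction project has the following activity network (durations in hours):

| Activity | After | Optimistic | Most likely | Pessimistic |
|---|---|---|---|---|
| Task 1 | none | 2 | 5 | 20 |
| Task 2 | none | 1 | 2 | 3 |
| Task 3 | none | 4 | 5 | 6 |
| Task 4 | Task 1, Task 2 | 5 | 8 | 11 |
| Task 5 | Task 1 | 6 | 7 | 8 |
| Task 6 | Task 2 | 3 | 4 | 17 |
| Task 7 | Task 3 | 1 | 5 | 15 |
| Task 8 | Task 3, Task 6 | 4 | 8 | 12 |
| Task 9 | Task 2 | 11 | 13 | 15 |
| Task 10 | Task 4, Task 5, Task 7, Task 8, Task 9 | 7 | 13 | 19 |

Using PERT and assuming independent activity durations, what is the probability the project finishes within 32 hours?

te_Task 1 = (2 + 4·5 + 20)/6 = 42/6 = 7; σ²_Task 1 = ((20−2)/6)² = 9.000
te_Task 2 = (1 + 4·2 + 3)/6 = 12/6 = 2; σ²_Task 2 = ((3−1)/6)² = 0.111
te_Task 3 = (4 + 4·5 + 6)/6 = 30/6 = 5; σ²_Task 3 = ((6−4)/6)² = 0.111
te_Task 4 = (5 + 4·8 + 11)/6 = 48/6 = 8; σ²_Task 4 = ((11−5)/6)² = 1.000
te_Task 5 = (6 + 4·7 + 8)/6 = 42/6 = 7; σ²_Task 5 = ((8−6)/6)² = 0.111
te_Task 6 = (3 + 4·4 + 17)/6 = 36/6 = 6; σ²_Task 6 = ((17−3)/6)² = 5.444
te_Task 7 = (1 + 4·5 + 15)/6 = 36/6 = 6; σ²_Task 7 = ((15−1)/6)² = 5.444
te_Task 8 = (4 + 4·8 + 12)/6 = 48/6 = 8; σ²_Task 8 = ((12−4)/6)² = 1.778
te_Task 9 = (11 + 4·13 + 15)/6 = 78/6 = 13; σ²_Task 9 = ((15−11)/6)² = 0.444
te_Task 10 = (7 + 4·13 + 19)/6 = 78/6 = 13; σ²_Task 10 = ((19−7)/6)² = 4.000

Forward pass:
ES_Task 1 = 0; EF_Task 1 = 7
ES_Task 2 = 0; EF_Task 2 = 2
ES_Task 3 = 0; EF_Task 3 = 5
ES_Task 4 = max(EF_Task 1=7, EF_Task 2=2) = 7; EF_Task 4 = 7+8 = 15
ES_Task 5 = 7; EF_Task 5 = 7+7 = 14
ES_Task 6 = 2; EF_Task 6 = 2+6 = 8
ES_Task 7 = 5; EF_Task 7 = 5+6 = 11
ES_Task 8 = max(EF_Task 3=5, EF_Task 6=8) = 8; EF_Task 8 = 8+8 = 16
ES_Task 9 = 2; EF_Task 9 = 2+13 = 15
ES_Task 10 = max(EF_Task 4=15, EF_Task 5=14, EF_Task 7=11, EF_Task 8=16, EF_Task 9=15) = 16; EF_Task 10 = 16+13 = 29
Expected project duration μ = 29 hours. Critical path: Task 2 → Task 6 → Task 8 → Task 10.

Variance along critical path = 0.111 + 5.444 + 1.778 + 4.000 = 11.333; σ = √11.333 = 3.367 hours.
Z = (32 − 29) / 3.367 = 0.891
P(T ≤ 32) = Φ(0.891) ≈ 0.814

0.814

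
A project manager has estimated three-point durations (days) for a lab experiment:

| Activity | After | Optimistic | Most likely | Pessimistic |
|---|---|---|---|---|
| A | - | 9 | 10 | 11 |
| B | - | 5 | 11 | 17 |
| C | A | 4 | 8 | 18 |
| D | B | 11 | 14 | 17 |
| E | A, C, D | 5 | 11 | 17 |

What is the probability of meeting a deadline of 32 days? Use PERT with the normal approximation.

0.091

te_A = (9 + 4·10 + 11)/6 = 60/6 = 10; σ²_A = ((11−9)/6)² = 0.111
te_B = (5 + 4·11 + 17)/6 = 66/6 = 11; σ²_B = ((17−5)/6)² = 4.000
te_C = (4 + 4·8 + 18)/6 = 54/6 = 9; σ²_C = ((18−4)/6)² = 5.444
te_D = (11 + 4·14 + 17)/6 = 84/6 = 14; σ²_D = ((17−11)/6)² = 1.000
te_E = (5 + 4·11 + 17)/6 = 66/6 = 11; σ²_E = ((17−5)/6)² = 4.000

Forward pass:
ES_A = 0; EF_A = 10
ES_B = 0; EF_B = 11
ES_C = 10; EF_C = 10+9 = 19
ES_D = 11; EF_D = 11+14 = 25
ES_E = max(EF_A=10, EF_C=19, EF_D=25) = 25; EF_E = 25+11 = 36
Expected project duration μ = 36 days. Critical path: B → D → E.

Variance along critical path = 4.000 + 1.000 + 4.000 = 9.000; σ = √9.000 = 3.000 days.
Z = (32 − 36) / 3.000 = -1.333
P(T ≤ 32) = Φ(-1.333) ≈ 0.091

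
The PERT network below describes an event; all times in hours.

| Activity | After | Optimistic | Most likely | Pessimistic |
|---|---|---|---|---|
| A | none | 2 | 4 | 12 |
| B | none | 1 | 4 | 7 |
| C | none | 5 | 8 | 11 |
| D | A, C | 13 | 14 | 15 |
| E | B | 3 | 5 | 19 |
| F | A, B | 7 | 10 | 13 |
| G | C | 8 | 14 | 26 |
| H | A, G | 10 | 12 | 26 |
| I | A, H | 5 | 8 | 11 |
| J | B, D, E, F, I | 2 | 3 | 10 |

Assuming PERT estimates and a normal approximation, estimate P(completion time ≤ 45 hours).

te_A = (2 + 4·4 + 12)/6 = 30/6 = 5; σ²_A = ((12−2)/6)² = 2.778
te_B = (1 + 4·4 + 7)/6 = 24/6 = 4; σ²_B = ((7−1)/6)² = 1.000
te_C = (5 + 4·8 + 11)/6 = 48/6 = 8; σ²_C = ((11−5)/6)² = 1.000
te_D = (13 + 4·14 + 15)/6 = 84/6 = 14; σ²_D = ((15−13)/6)² = 0.111
te_E = (3 + 4·5 + 19)/6 = 42/6 = 7; σ²_E = ((19−3)/6)² = 7.111
te_F = (7 + 4·10 + 13)/6 = 60/6 = 10; σ²_F = ((13−7)/6)² = 1.000
te_G = (8 + 4·14 + 26)/6 = 90/6 = 15; σ²_G = ((26−8)/6)² = 9.000
te_H = (10 + 4·12 + 26)/6 = 84/6 = 14; σ²_H = ((26−10)/6)² = 7.111
te_I = (5 + 4·8 + 11)/6 = 48/6 = 8; σ²_I = ((11−5)/6)² = 1.000
te_J = (2 + 4·3 + 10)/6 = 24/6 = 4; σ²_J = ((10−2)/6)² = 1.778

Forward pass:
ES_A = 0; EF_A = 5
ES_B = 0; EF_B = 4
ES_C = 0; EF_C = 8
ES_D = max(EF_A=5, EF_C=8) = 8; EF_D = 8+14 = 22
ES_E = 4; EF_E = 4+7 = 11
ES_F = max(EF_A=5, EF_B=4) = 5; EF_F = 5+10 = 15
ES_G = 8; EF_G = 8+15 = 23
ES_H = max(EF_A=5, EF_G=23) = 23; EF_H = 23+14 = 37
ES_I = max(EF_A=5, EF_H=37) = 37; EF_I = 37+8 = 45
ES_J = max(EF_B=4, EF_D=22, EF_E=11, EF_F=15, EF_I=45) = 45; EF_J = 45+4 = 49
Expected project duration μ = 49 hours. Critical path: C → G → H → I → J.

Variance along critical path = 1.000 + 9.000 + 7.111 + 1.000 + 1.778 = 19.889; σ = √19.889 = 4.460 hours.
Z = (45 − 49) / 4.460 = -0.897
P(T ≤ 45) = Φ(-0.897) ≈ 0.185

0.185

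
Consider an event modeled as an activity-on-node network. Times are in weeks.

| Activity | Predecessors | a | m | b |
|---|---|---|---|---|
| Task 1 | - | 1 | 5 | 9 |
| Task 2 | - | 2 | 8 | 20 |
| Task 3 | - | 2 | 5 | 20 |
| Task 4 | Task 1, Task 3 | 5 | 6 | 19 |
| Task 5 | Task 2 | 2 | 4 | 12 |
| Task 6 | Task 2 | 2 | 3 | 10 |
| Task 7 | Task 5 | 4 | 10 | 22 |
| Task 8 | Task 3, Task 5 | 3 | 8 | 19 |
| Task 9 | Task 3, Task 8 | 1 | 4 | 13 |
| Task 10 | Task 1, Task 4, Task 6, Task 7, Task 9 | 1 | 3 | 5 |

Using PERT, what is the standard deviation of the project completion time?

te_Task 1 = (1 + 4·5 + 9)/6 = 30/6 = 5; σ²_Task 1 = ((9−1)/6)² = 1.778
te_Task 2 = (2 + 4·8 + 20)/6 = 54/6 = 9; σ²_Task 2 = ((20−2)/6)² = 9.000
te_Task 3 = (2 + 4·5 + 20)/6 = 42/6 = 7; σ²_Task 3 = ((20−2)/6)² = 9.000
te_Task 4 = (5 + 4·6 + 19)/6 = 48/6 = 8; σ²_Task 4 = ((19−5)/6)² = 5.444
te_Task 5 = (2 + 4·4 + 12)/6 = 30/6 = 5; σ²_Task 5 = ((12−2)/6)² = 2.778
te_Task 6 = (2 + 4·3 + 10)/6 = 24/6 = 4; σ²_Task 6 = ((10−2)/6)² = 1.778
te_Task 7 = (4 + 4·10 + 22)/6 = 66/6 = 11; σ²_Task 7 = ((22−4)/6)² = 9.000
te_Task 8 = (3 + 4·8 + 19)/6 = 54/6 = 9; σ²_Task 8 = ((19−3)/6)² = 7.111
te_Task 9 = (1 + 4·4 + 13)/6 = 30/6 = 5; σ²_Task 9 = ((13−1)/6)² = 4.000
te_Task 10 = (1 + 4·3 + 5)/6 = 18/6 = 3; σ²_Task 10 = ((5−1)/6)² = 0.444

Forward pass:
ES_Task 1 = 0; EF_Task 1 = 5
ES_Task 2 = 0; EF_Task 2 = 9
ES_Task 3 = 0; EF_Task 3 = 7
ES_Task 4 = max(EF_Task 1=5, EF_Task 3=7) = 7; EF_Task 4 = 7+8 = 15
ES_Task 5 = 9; EF_Task 5 = 9+5 = 14
ES_Task 6 = 9; EF_Task 6 = 9+4 = 13
ES_Task 7 = 14; EF_Task 7 = 14+11 = 25
ES_Task 8 = max(EF_Task 3=7, EF_Task 5=14) = 14; EF_Task 8 = 14+9 = 23
ES_Task 9 = max(EF_Task 3=7, EF_Task 8=23) = 23; EF_Task 9 = 23+5 = 28
ES_Task 10 = max(EF_Task 1=5, EF_Task 4=15, EF_Task 6=13, EF_Task 7=25, EF_Task 9=28) = 28; EF_Task 10 = 28+3 = 31
Expected project duration μ = 31 weeks. Critical path: Task 2 → Task 5 → Task 8 → Task 9 → Task 10.

Variance along critical path = 9.000 + 2.778 + 7.111 + 4.000 + 0.444 = 23.333
σ = √23.333 = 4.830 weeks

4.83 weeks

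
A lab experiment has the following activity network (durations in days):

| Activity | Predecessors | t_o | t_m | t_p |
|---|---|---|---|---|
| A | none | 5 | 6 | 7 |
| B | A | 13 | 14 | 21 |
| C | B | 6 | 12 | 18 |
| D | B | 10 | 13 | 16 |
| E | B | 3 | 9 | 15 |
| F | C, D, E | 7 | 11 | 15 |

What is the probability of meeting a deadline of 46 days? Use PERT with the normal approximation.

0.678

te_A = (5 + 4·6 + 7)/6 = 36/6 = 6; σ²_A = ((7−5)/6)² = 0.111
te_B = (13 + 4·14 + 21)/6 = 90/6 = 15; σ²_B = ((21−13)/6)² = 1.778
te_C = (6 + 4·12 + 18)/6 = 72/6 = 12; σ²_C = ((18−6)/6)² = 4.000
te_D = (10 + 4·13 + 16)/6 = 78/6 = 13; σ²_D = ((16−10)/6)² = 1.000
te_E = (3 + 4·9 + 15)/6 = 54/6 = 9; σ²_E = ((15−3)/6)² = 4.000
te_F = (7 + 4·11 + 15)/6 = 66/6 = 11; σ²_F = ((15−7)/6)² = 1.778

Forward pass:
ES_A = 0; EF_A = 6
ES_B = 6; EF_B = 6+15 = 21
ES_C = 21; EF_C = 21+12 = 33
ES_D = 21; EF_D = 21+13 = 34
ES_E = 21; EF_E = 21+9 = 30
ES_F = max(EF_C=33, EF_D=34, EF_E=30) = 34; EF_F = 34+11 = 45
Expected project duration μ = 45 days. Critical path: A → B → D → F.

Variance along critical path = 0.111 + 1.778 + 1.000 + 1.778 = 4.667; σ = √4.667 = 2.160 days.
Z = (46 − 45) / 2.160 = 0.463
P(T ≤ 46) = Φ(0.463) ≈ 0.678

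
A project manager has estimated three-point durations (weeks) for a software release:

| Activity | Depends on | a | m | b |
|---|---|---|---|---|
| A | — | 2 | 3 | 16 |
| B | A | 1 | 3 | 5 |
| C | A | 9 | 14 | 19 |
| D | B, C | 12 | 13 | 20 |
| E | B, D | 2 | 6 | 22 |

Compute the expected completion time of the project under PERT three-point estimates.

te_A = (2 + 4·3 + 16)/6 = 30/6 = 5
te_B = (1 + 4·3 + 5)/6 = 18/6 = 3
te_C = (9 + 4·14 + 19)/6 = 84/6 = 14
te_D = (12 + 4·13 + 20)/6 = 84/6 = 14
te_E = (2 + 4·6 + 22)/6 = 48/6 = 8

Forward pass:
ES_A = 0; EF_A = 5
ES_B = 5; EF_B = 5+3 = 8
ES_C = 5; EF_C = 5+14 = 19
ES_D = max(EF_B=8, EF_C=19) = 19; EF_D = 19+14 = 33
ES_E = max(EF_B=8, EF_D=33) = 33; EF_E = 33+8 = 41
Expected project duration μ = 41 weeks. Critical path: A → C → D → E.

41 weeks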